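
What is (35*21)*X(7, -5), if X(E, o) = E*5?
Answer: 25725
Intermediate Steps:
X(E, o) = 5*E
(35*21)*X(7, -5) = (35*21)*(5*7) = 735*35 = 25725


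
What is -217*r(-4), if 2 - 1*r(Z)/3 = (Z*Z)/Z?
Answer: -3906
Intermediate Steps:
r(Z) = 6 - 3*Z (r(Z) = 6 - 3*Z*Z/Z = 6 - 3*Z²/Z = 6 - 3*Z)
-217*r(-4) = -217*(6 - 3*(-4)) = -217*(6 + 12) = -217*18 = -3906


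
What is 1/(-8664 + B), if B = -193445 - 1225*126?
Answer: -1/356459 ≈ -2.8054e-6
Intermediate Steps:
B = -347795 (B = -193445 - 154350 = -347795)
1/(-8664 + B) = 1/(-8664 - 347795) = 1/(-356459) = -1/356459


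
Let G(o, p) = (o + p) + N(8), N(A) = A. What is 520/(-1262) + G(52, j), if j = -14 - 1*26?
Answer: 12360/631 ≈ 19.588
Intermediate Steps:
j = -40 (j = -14 - 26 = -40)
G(o, p) = 8 + o + p (G(o, p) = (o + p) + 8 = 8 + o + p)
520/(-1262) + G(52, j) = 520/(-1262) + (8 + 52 - 40) = 520*(-1/1262) + 20 = -260/631 + 20 = 12360/631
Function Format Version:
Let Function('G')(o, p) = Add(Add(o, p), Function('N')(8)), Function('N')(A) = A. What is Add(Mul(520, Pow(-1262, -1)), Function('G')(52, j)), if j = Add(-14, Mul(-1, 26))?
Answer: Rational(12360, 631) ≈ 19.588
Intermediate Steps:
j = -40 (j = Add(-14, -26) = -40)
Function('G')(o, p) = Add(8, o, p) (Function('G')(o, p) = Add(Add(o, p), 8) = Add(8, o, p))
Add(Mul(520, Pow(-1262, -1)), Function('G')(52, j)) = Add(Mul(520, Pow(-1262, -1)), Add(8, 52, -40)) = Add(Mul(520, Rational(-1, 1262)), 20) = Add(Rational(-260, 631), 20) = Rational(12360, 631)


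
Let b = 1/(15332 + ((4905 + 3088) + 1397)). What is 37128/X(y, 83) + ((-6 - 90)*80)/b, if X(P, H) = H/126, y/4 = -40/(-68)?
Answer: -15754113552/83 ≈ -1.8981e+8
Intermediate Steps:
y = 40/17 (y = 4*(-40/(-68)) = 4*(-40*(-1/68)) = 4*(10/17) = 40/17 ≈ 2.3529)
X(P, H) = H/126 (X(P, H) = H*(1/126) = H/126)
b = 1/24722 (b = 1/(15332 + (7993 + 1397)) = 1/(15332 + 9390) = 1/24722 ≈ 4.0450e-5)
37128/X(y, 83) + ((-6 - 90)*80)/b = 37128/(((1/126)*83)) + ((-6 - 90)*80)/(1/24722) = 37128/(83/126) - 96*80*24722 = 37128*(126/83) - 7680*24722 = 4678128/83 - 189864960 = -15754113552/83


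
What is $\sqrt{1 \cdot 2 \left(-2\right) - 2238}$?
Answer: $i \sqrt{2242} \approx 47.35 i$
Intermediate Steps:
$\sqrt{1 \cdot 2 \left(-2\right) - 2238} = \sqrt{2 \left(-2\right) - 2238} = \sqrt{-4 - 2238} = \sqrt{-2242} = i \sqrt{2242}$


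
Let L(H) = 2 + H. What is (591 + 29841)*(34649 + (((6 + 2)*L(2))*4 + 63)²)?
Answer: 2164628160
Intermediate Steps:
(591 + 29841)*(34649 + (((6 + 2)*L(2))*4 + 63)²) = (591 + 29841)*(34649 + (((6 + 2)*(2 + 2))*4 + 63)²) = 30432*(34649 + ((8*4)*4 + 63)²) = 30432*(34649 + (32*4 + 63)²) = 30432*(34649 + (128 + 63)²) = 30432*(34649 + 191²) = 30432*(34649 + 36481) = 30432*71130 = 2164628160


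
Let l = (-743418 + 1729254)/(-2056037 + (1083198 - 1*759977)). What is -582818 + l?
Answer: -252479335331/433204 ≈ -5.8282e+5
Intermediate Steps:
l = -246459/433204 (l = 985836/(-2056037 + (1083198 - 759977)) = 985836/(-2056037 + 323221) = 985836/(-1732816) = 985836*(-1/1732816) = -246459/433204 ≈ -0.56892)
-582818 + l = -582818 - 246459/433204 = -252479335331/433204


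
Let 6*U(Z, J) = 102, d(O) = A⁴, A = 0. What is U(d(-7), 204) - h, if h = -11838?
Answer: 11855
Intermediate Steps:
d(O) = 0 (d(O) = 0⁴ = 0)
U(Z, J) = 17 (U(Z, J) = (⅙)*102 = 17)
U(d(-7), 204) - h = 17 - 1*(-11838) = 17 + 11838 = 11855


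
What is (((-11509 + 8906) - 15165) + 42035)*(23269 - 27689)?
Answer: -107260140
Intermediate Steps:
(((-11509 + 8906) - 15165) + 42035)*(23269 - 27689) = ((-2603 - 15165) + 42035)*(-4420) = (-17768 + 42035)*(-4420) = 24267*(-4420) = -107260140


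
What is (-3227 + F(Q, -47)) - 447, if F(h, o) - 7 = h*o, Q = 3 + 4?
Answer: -3996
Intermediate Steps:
Q = 7
F(h, o) = 7 + h*o
(-3227 + F(Q, -47)) - 447 = (-3227 + (7 + 7*(-47))) - 447 = (-3227 + (7 - 329)) - 447 = (-3227 - 322) - 447 = -3549 - 447 = -3996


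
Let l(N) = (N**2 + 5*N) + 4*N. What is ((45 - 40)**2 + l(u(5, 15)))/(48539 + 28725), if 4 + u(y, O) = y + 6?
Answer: 137/77264 ≈ 0.0017731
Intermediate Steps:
u(y, O) = 2 + y (u(y, O) = -4 + (y + 6) = -4 + (6 + y) = 2 + y)
l(N) = N**2 + 9*N
((45 - 40)**2 + l(u(5, 15)))/(48539 + 28725) = ((45 - 40)**2 + (2 + 5)*(9 + (2 + 5)))/(48539 + 28725) = (5**2 + 7*(9 + 7))/77264 = (25 + 7*16)*(1/77264) = (25 + 112)*(1/77264) = 137*(1/77264) = 137/77264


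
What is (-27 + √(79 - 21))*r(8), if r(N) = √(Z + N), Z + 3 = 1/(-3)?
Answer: √42*(-27 + √58)/3 ≈ -41.875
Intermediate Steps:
Z = -10/3 (Z = -3 + 1/(-3) = -3 - ⅓ = -10/3 ≈ -3.3333)
r(N) = √(-10/3 + N)
(-27 + √(79 - 21))*r(8) = (-27 + √(79 - 21))*(√(-30 + 9*8)/3) = (-27 + √58)*(√(-30 + 72)/3) = (-27 + √58)*(√42/3) = √42*(-27 + √58)/3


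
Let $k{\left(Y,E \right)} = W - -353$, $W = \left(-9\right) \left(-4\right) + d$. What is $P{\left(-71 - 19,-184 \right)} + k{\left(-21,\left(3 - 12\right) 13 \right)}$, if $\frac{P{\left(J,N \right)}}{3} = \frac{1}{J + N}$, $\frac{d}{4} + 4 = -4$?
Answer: $\frac{97815}{274} \approx 356.99$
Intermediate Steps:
$d = -32$ ($d = -16 + 4 \left(-4\right) = -16 - 16 = -32$)
$P{\left(J,N \right)} = \frac{3}{J + N}$
$W = 4$ ($W = \left(-9\right) \left(-4\right) - 32 = 36 - 32 = 4$)
$k{\left(Y,E \right)} = 357$ ($k{\left(Y,E \right)} = 4 - -353 = 4 + 353 = 357$)
$P{\left(-71 - 19,-184 \right)} + k{\left(-21,\left(3 - 12\right) 13 \right)} = \frac{3}{\left(-71 - 19\right) - 184} + 357 = \frac{3}{-90 - 184} + 357 = \frac{3}{-274} + 357 = 3 \left(- \frac{1}{274}\right) + 357 = - \frac{3}{274} + 357 = \frac{97815}{274}$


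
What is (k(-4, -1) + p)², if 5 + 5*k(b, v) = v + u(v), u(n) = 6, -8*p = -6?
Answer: 9/16 ≈ 0.56250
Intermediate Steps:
p = ¾ (p = -⅛*(-6) = ¾ ≈ 0.75000)
k(b, v) = ⅕ + v/5 (k(b, v) = -1 + (v + 6)/5 = -1 + (6 + v)/5 = -1 + (6/5 + v/5) = ⅕ + v/5)
(k(-4, -1) + p)² = ((⅕ + (⅕)*(-1)) + ¾)² = ((⅕ - ⅕) + ¾)² = (0 + ¾)² = (¾)² = 9/16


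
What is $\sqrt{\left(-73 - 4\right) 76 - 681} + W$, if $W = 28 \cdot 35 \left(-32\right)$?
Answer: $-31360 + i \sqrt{6533} \approx -31360.0 + 80.827 i$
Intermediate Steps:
$W = -31360$ ($W = 980 \left(-32\right) = -31360$)
$\sqrt{\left(-73 - 4\right) 76 - 681} + W = \sqrt{\left(-73 - 4\right) 76 - 681} - 31360 = \sqrt{\left(-77\right) 76 - 681} - 31360 = \sqrt{-5852 - 681} - 31360 = \sqrt{-6533} - 31360 = i \sqrt{6533} - 31360 = -31360 + i \sqrt{6533}$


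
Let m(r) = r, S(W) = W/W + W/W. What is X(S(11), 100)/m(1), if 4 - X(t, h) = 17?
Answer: -13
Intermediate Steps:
S(W) = 2 (S(W) = 1 + 1 = 2)
X(t, h) = -13 (X(t, h) = 4 - 1*17 = 4 - 17 = -13)
X(S(11), 100)/m(1) = -13/1 = -13*1 = -13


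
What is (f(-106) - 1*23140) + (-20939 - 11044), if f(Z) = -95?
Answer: -55218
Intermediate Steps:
(f(-106) - 1*23140) + (-20939 - 11044) = (-95 - 1*23140) + (-20939 - 11044) = (-95 - 23140) - 31983 = -23235 - 31983 = -55218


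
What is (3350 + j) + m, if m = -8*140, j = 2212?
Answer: 4442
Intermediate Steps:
m = -1120
(3350 + j) + m = (3350 + 2212) - 1120 = 5562 - 1120 = 4442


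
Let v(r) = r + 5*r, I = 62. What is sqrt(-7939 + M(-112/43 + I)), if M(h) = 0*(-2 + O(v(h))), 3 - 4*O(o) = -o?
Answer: I*sqrt(7939) ≈ 89.101*I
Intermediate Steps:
v(r) = 6*r
O(o) = 3/4 + o/4 (O(o) = 3/4 - (-1)*o/4 = 3/4 + o/4)
M(h) = 0 (M(h) = 0*(-2 + (3/4 + (6*h)/4)) = 0*(-2 + (3/4 + 3*h/2)) = 0*(-5/4 + 3*h/2) = 0)
sqrt(-7939 + M(-112/43 + I)) = sqrt(-7939 + 0) = sqrt(-7939) = I*sqrt(7939)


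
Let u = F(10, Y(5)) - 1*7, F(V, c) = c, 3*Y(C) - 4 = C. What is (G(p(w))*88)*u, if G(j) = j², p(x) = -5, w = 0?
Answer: -8800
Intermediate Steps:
Y(C) = 4/3 + C/3
u = -4 (u = (4/3 + (⅓)*5) - 1*7 = (4/3 + 5/3) - 7 = 3 - 7 = -4)
(G(p(w))*88)*u = ((-5)²*88)*(-4) = (25*88)*(-4) = 2200*(-4) = -8800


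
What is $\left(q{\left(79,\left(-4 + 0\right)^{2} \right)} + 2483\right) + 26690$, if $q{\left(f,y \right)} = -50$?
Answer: $29123$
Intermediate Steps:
$\left(q{\left(79,\left(-4 + 0\right)^{2} \right)} + 2483\right) + 26690 = \left(-50 + 2483\right) + 26690 = 2433 + 26690 = 29123$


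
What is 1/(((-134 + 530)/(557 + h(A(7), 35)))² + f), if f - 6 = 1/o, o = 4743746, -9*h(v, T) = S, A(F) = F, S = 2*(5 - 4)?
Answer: 119116036053266/774951758521333 ≈ 0.15371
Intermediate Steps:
S = 2 (S = 2*1 = 2)
h(v, T) = -2/9 (h(v, T) = -⅑*2 = -2/9)
f = 28462477/4743746 (f = 6 + 1/4743746 = 28462477/4743746 ≈ 6.0000)
1/(((-134 + 530)/(557 + h(A(7), 35)))² + f) = 1/(((-134 + 530)/(557 - 2/9))² + 28462477/4743746) = 1/((396/(5011/9))² + 28462477/4743746) = 1/((396*(9/5011))² + 28462477/4743746) = 1/((3564/5011)² + 28462477/4743746) = 1/(12702096/25110121 + 28462477/4743746) = 1/(774951758521333/119116036053266) = 119116036053266/774951758521333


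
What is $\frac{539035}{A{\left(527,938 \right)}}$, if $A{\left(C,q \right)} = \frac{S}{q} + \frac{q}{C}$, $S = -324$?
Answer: $\frac{133229507705}{354548} \approx 3.7577 \cdot 10^{5}$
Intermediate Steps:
$A{\left(C,q \right)} = - \frac{324}{q} + \frac{q}{C}$
$\frac{539035}{A{\left(527,938 \right)}} = \frac{539035}{- \frac{324}{938} + \frac{938}{527}} = \frac{539035}{\left(-324\right) \frac{1}{938} + 938 \cdot \frac{1}{527}} = \frac{539035}{- \frac{162}{469} + \frac{938}{527}} = \frac{539035}{\frac{354548}{247163}} = 539035 \cdot \frac{247163}{354548} = \frac{133229507705}{354548}$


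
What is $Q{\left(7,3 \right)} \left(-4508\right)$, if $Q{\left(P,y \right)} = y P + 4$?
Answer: $-112700$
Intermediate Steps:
$Q{\left(P,y \right)} = 4 + P y$ ($Q{\left(P,y \right)} = P y + 4 = 4 + P y$)
$Q{\left(7,3 \right)} \left(-4508\right) = \left(4 + 7 \cdot 3\right) \left(-4508\right) = \left(4 + 21\right) \left(-4508\right) = 25 \left(-4508\right) = -112700$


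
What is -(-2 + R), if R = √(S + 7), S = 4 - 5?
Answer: 2 - √6 ≈ -0.44949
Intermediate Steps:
S = -1
R = √6 (R = √(-1 + 7) = √6 ≈ 2.4495)
-(-2 + R) = -(-2 + √6) = 2 - √6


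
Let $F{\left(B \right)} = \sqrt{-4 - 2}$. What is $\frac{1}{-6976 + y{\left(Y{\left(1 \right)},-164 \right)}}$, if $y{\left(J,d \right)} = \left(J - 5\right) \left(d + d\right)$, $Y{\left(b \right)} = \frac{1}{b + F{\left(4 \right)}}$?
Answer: $\frac{i - \sqrt{6}}{8 \left(- 708 i + 667 \sqrt{6}\right)} \approx -0.00018569 - 3.9594 \cdot 10^{-6} i$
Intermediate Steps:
$F{\left(B \right)} = i \sqrt{6}$ ($F{\left(B \right)} = \sqrt{-6} = i \sqrt{6}$)
$Y{\left(b \right)} = \frac{1}{b + i \sqrt{6}}$
$y{\left(J,d \right)} = 2 d \left(-5 + J\right)$ ($y{\left(J,d \right)} = \left(-5 + J\right) 2 d = 2 d \left(-5 + J\right)$)
$\frac{1}{-6976 + y{\left(Y{\left(1 \right)},-164 \right)}} = \frac{1}{-6976 + 2 \left(-164\right) \left(-5 + \frac{1}{1 + i \sqrt{6}}\right)} = \frac{1}{-6976 + \left(1640 - \frac{328}{1 + i \sqrt{6}}\right)} = \frac{1}{-5336 - \frac{328}{1 + i \sqrt{6}}}$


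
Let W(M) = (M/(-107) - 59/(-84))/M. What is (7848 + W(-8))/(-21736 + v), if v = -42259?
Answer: -564295607/4601496480 ≈ -0.12263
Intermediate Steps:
W(M) = (59/84 - M/107)/M (W(M) = (M*(-1/107) - 59*(-1/84))/M = (-M/107 + 59/84)/M = (59/84 - M/107)/M)
(7848 + W(-8))/(-21736 + v) = (7848 + (1/8988)*(6313 - 84*(-8))/(-8))/(-21736 - 42259) = (7848 + (1/8988)*(-⅛)*(6313 + 672))/(-63995) = (7848 + (1/8988)*(-⅛)*6985)*(-1/63995) = (7848 - 6985/71904)*(-1/63995) = (564295607/71904)*(-1/63995) = -564295607/4601496480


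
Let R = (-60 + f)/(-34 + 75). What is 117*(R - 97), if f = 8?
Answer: -471393/41 ≈ -11497.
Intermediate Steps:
R = -52/41 (R = (-60 + 8)/(-34 + 75) = -52/41 ≈ -1.2683)
117*(R - 97) = 117*(-52/41 - 97) = 117*(-4029/41) = -471393/41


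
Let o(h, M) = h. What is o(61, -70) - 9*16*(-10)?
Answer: 1501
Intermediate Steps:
o(61, -70) - 9*16*(-10) = 61 - 9*16*(-10) = 61 - 144*(-10) = 61 - 1*(-1440) = 61 + 1440 = 1501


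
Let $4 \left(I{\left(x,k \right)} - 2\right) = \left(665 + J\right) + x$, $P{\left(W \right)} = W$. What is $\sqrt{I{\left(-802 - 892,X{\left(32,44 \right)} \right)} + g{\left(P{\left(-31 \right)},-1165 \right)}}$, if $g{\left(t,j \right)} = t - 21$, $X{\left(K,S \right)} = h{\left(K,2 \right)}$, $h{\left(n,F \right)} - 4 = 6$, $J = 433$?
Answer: $i \sqrt{199} \approx 14.107 i$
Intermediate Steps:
$h{\left(n,F \right)} = 10$ ($h{\left(n,F \right)} = 4 + 6 = 10$)
$X{\left(K,S \right)} = 10$
$g{\left(t,j \right)} = -21 + t$
$I{\left(x,k \right)} = \frac{553}{2} + \frac{x}{4}$ ($I{\left(x,k \right)} = 2 + \frac{\left(665 + 433\right) + x}{4} = 2 + \frac{1098 + x}{4} = 2 + \left(\frac{549}{2} + \frac{x}{4}\right) = \frac{553}{2} + \frac{x}{4}$)
$\sqrt{I{\left(-802 - 892,X{\left(32,44 \right)} \right)} + g{\left(P{\left(-31 \right)},-1165 \right)}} = \sqrt{\left(\frac{553}{2} + \frac{-802 - 892}{4}\right) - 52} = \sqrt{\left(\frac{553}{2} + \frac{1}{4} \left(-1694\right)\right) - 52} = \sqrt{\left(\frac{553}{2} - \frac{847}{2}\right) - 52} = \sqrt{-147 - 52} = \sqrt{-199} = i \sqrt{199}$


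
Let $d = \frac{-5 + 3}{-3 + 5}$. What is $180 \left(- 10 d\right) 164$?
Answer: $295200$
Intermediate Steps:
$d = -1$ ($d = - \frac{2}{2} = \left(-2\right) \frac{1}{2} = -1$)
$180 \left(- 10 d\right) 164 = 180 \left(\left(-10\right) \left(-1\right)\right) 164 = 180 \cdot 10 \cdot 164 = 1800 \cdot 164 = 295200$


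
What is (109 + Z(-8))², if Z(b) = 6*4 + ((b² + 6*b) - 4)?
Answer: 21025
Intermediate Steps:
Z(b) = 20 + b² + 6*b (Z(b) = 24 + (-4 + b² + 6*b) = 20 + b² + 6*b)
(109 + Z(-8))² = (109 + (20 + (-8)² + 6*(-8)))² = (109 + (20 + 64 - 48))² = (109 + 36)² = 145² = 21025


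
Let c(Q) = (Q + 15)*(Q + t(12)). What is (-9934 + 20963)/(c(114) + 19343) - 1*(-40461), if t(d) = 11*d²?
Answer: 9645306514/238385 ≈ 40461.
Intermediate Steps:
c(Q) = (15 + Q)*(1584 + Q) (c(Q) = (Q + 15)*(Q + 11*12²) = (15 + Q)*(Q + 11*144) = (15 + Q)*(Q + 1584) = (15 + Q)*(1584 + Q))
(-9934 + 20963)/(c(114) + 19343) - 1*(-40461) = (-9934 + 20963)/((23760 + 114² + 1599*114) + 19343) - 1*(-40461) = 11029/((23760 + 12996 + 182286) + 19343) + 40461 = 11029/(219042 + 19343) + 40461 = 11029/238385 + 40461 = 9645306514/238385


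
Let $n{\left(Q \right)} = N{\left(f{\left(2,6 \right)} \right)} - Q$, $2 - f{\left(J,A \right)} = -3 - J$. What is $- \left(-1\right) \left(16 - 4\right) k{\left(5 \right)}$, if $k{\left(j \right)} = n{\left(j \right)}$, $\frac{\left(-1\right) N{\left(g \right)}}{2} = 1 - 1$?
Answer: $-60$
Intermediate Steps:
$f{\left(J,A \right)} = 5 + J$ ($f{\left(J,A \right)} = 2 - \left(-3 - J\right) = 2 + \left(3 + J\right) = 5 + J$)
$N{\left(g \right)} = 0$ ($N{\left(g \right)} = - 2 \left(1 - 1\right) = \left(-2\right) 0 = 0$)
$n{\left(Q \right)} = - Q$ ($n{\left(Q \right)} = 0 - Q = - Q$)
$k{\left(j \right)} = - j$
$- \left(-1\right) \left(16 - 4\right) k{\left(5 \right)} = - \left(-1\right) \left(16 - 4\right) \left(\left(-1\right) 5\right) = - \left(-1\right) 12 \left(-5\right) = - \left(-1\right) \left(-60\right) = \left(-1\right) 60 = -60$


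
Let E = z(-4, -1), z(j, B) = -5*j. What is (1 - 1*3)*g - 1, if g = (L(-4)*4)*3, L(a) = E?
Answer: -481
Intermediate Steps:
E = 20 (E = -5*(-4) = 20)
L(a) = 20
g = 240 (g = (20*4)*3 = 80*3 = 240)
(1 - 1*3)*g - 1 = (1 - 1*3)*240 - 1 = (1 - 3)*240 - 1 = -2*240 - 1 = -480 - 1 = -481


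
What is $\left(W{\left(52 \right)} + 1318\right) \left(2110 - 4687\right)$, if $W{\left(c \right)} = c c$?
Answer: $-10364694$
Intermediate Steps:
$W{\left(c \right)} = c^{2}$
$\left(W{\left(52 \right)} + 1318\right) \left(2110 - 4687\right) = \left(52^{2} + 1318\right) \left(2110 - 4687\right) = \left(2704 + 1318\right) \left(-2577\right) = 4022 \left(-2577\right) = -10364694$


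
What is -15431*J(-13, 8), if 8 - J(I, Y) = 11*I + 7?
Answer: -2222064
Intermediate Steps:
J(I, Y) = 1 - 11*I (J(I, Y) = 8 - (11*I + 7) = 8 - (7 + 11*I) = 8 + (-7 - 11*I) = 1 - 11*I)
-15431*J(-13, 8) = -15431*(1 - 11*(-13)) = -15431*(1 + 143) = -15431*144 = -2222064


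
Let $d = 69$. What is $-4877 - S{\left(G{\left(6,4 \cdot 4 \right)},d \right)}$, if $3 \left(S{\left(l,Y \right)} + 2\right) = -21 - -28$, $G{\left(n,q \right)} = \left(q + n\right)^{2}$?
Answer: $- \frac{14632}{3} \approx -4877.3$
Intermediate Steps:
$G{\left(n,q \right)} = \left(n + q\right)^{2}$
$S{\left(l,Y \right)} = \frac{1}{3}$ ($S{\left(l,Y \right)} = -2 + \frac{-21 - -28}{3} = -2 + \frac{-21 + 28}{3} = -2 + \frac{1}{3} \cdot 7 = -2 + \frac{7}{3} = \frac{1}{3}$)
$-4877 - S{\left(G{\left(6,4 \cdot 4 \right)},d \right)} = -4877 - \frac{1}{3} = - \frac{14632}{3}$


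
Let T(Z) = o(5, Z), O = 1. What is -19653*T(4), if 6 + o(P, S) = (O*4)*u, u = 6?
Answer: -353754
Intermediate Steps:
o(P, S) = 18 (o(P, S) = -6 + (1*4)*6 = -6 + 4*6 = -6 + 24 = 18)
T(Z) = 18
-19653*T(4) = -19653*18 = -353754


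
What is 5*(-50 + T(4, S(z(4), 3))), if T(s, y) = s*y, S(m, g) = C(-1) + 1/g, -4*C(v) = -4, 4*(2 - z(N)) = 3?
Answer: -670/3 ≈ -223.33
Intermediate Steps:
z(N) = 5/4 (z(N) = 2 - 1/4*3 = 2 - 3/4 = 5/4)
C(v) = 1 (C(v) = -1/4*(-4) = 1)
S(m, g) = 1 + 1/g
5*(-50 + T(4, S(z(4), 3))) = 5*(-50 + 4*((1 + 3)/3)) = 5*(-50 + 4*((1/3)*4)) = 5*(-50 + 4*(4/3)) = 5*(-50 + 16/3) = 5*(-134/3) = -670/3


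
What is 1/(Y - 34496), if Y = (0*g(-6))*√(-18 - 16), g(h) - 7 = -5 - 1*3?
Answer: -1/34496 ≈ -2.8989e-5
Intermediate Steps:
g(h) = -1 (g(h) = 7 + (-5 - 1*3) = 7 + (-5 - 3) = 7 - 8 = -1)
Y = 0 (Y = (0*(-1))*√(-18 - 16) = 0*√(-34) = 0*(I*√34) = 0)
1/(Y - 34496) = 1/(0 - 34496) = 1/(-34496) = -1/34496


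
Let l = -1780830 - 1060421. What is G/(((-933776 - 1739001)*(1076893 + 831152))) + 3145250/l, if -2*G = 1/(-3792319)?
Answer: -121658194544028317183908751/109899520517101979244583170 ≈ -1.1070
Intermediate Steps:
G = 1/7584638 (G = -½/(-3792319) = -½*(-1/3792319) = 1/7584638 ≈ 1.3185e-7)
l = -2841251
G/(((-933776 - 1739001)*(1076893 + 831152))) + 3145250/l = 1/(7584638*(((-933776 - 1739001)*(1076893 + 831152)))) + 3145250/(-2841251) = 1/(7584638*((-2672777*1908045))) + 3145250*(-1/2841251) = (1/7584638)/(-5099778790965) - 3145250/2841251 = (1/7584638)*(-1/5099778790965) - 3145250/2841251 = -1/38679976009547195670 - 3145250/2841251 = -121658194544028317183908751/109899520517101979244583170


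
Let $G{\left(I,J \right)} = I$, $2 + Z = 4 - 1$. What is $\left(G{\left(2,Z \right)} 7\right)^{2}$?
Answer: $196$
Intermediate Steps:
$Z = 1$ ($Z = -2 + \left(4 - 1\right) = -2 + 3 = 1$)
$\left(G{\left(2,Z \right)} 7\right)^{2} = \left(2 \cdot 7\right)^{2} = 14^{2} = 196$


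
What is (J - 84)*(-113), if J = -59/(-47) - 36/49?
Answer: 21724589/2303 ≈ 9433.2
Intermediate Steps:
J = 1199/2303 (J = -59*(-1/47) - 36*1/49 = 59/47 - 36/49 = 1199/2303 ≈ 0.52063)
(J - 84)*(-113) = (1199/2303 - 84)*(-113) = -192253/2303*(-113) = 21724589/2303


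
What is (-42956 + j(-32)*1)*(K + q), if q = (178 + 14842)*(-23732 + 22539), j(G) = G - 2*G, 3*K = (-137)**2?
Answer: 768880599788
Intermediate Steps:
K = 18769/3 (K = (1/3)*(-137)**2 = (1/3)*18769 = 18769/3 ≈ 6256.3)
j(G) = -G
q = -17918860 (q = 15020*(-1193) = -17918860)
(-42956 + j(-32)*1)*(K + q) = (-42956 - 1*(-32)*1)*(18769/3 - 17918860) = (-42956 + 32*1)*(-53737811/3) = (-42956 + 32)*(-53737811/3) = -42924*(-53737811/3) = 768880599788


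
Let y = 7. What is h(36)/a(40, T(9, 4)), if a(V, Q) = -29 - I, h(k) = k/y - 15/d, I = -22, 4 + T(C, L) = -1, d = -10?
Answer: -93/98 ≈ -0.94898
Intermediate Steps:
T(C, L) = -5 (T(C, L) = -4 - 1 = -5)
h(k) = 3/2 + k/7 (h(k) = k/7 - 15/(-10) = k*(1/7) - 15*(-1/10) = k/7 + 3/2 = 3/2 + k/7)
a(V, Q) = -7 (a(V, Q) = -29 - 1*(-22) = -29 + 22 = -7)
h(36)/a(40, T(9, 4)) = (3/2 + (1/7)*36)/(-7) = (3/2 + 36/7)*(-1/7) = (93/14)*(-1/7) = -93/98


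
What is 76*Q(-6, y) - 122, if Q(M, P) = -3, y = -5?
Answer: -350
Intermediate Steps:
76*Q(-6, y) - 122 = 76*(-3) - 122 = -228 - 122 = -350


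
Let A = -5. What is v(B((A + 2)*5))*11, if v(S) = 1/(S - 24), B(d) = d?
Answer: -11/39 ≈ -0.28205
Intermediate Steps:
v(S) = 1/(-24 + S)
v(B((A + 2)*5))*11 = 11/(-24 + (-5 + 2)*5) = 11/(-24 - 3*5) = 11/(-24 - 15) = 11/(-39) = -1/39*11 = -11/39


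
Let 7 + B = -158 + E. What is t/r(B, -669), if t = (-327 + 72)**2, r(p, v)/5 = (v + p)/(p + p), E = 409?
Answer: -74664/5 ≈ -14933.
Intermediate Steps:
B = 244 (B = -7 + (-158 + 409) = -7 + 251 = 244)
r(p, v) = 5*(p + v)/(2*p) (r(p, v) = 5*((v + p)/(p + p)) = 5*((p + v)/((2*p))) = 5*((p + v)*(1/(2*p))) = 5*((p + v)/(2*p)) = 5*(p + v)/(2*p))
t = 65025 (t = (-255)**2 = 65025)
t/r(B, -669) = 65025/(((5/2)*(244 - 669)/244)) = 65025/(((5/2)*(1/244)*(-425))) = 65025/(-2125/488) = 65025*(-488/2125) = -74664/5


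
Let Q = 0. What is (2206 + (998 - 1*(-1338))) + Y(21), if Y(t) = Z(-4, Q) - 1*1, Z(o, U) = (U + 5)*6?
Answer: 4571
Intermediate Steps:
Z(o, U) = 30 + 6*U (Z(o, U) = (5 + U)*6 = 30 + 6*U)
Y(t) = 29 (Y(t) = (30 + 6*0) - 1*1 = (30 + 0) - 1 = 30 - 1 = 29)
(2206 + (998 - 1*(-1338))) + Y(21) = (2206 + (998 - 1*(-1338))) + 29 = (2206 + (998 + 1338)) + 29 = (2206 + 2336) + 29 = 4542 + 29 = 4571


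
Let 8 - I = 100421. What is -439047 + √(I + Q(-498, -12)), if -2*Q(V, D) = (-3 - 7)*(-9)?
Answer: -439047 + 3*I*√11162 ≈ -4.3905e+5 + 316.95*I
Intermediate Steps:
Q(V, D) = -45 (Q(V, D) = -(-3 - 7)*(-9)/2 = -(-5)*(-9) = -½*90 = -45)
I = -100413 (I = 8 - 1*100421 = 8 - 100421 = -100413)
-439047 + √(I + Q(-498, -12)) = -439047 + √(-100413 - 45) = -439047 + √(-100458) = -439047 + 3*I*√11162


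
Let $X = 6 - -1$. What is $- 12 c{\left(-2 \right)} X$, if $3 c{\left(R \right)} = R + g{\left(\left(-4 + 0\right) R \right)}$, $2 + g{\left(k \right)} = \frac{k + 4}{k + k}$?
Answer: $91$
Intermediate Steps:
$X = 7$ ($X = 6 + 1 = 7$)
$g{\left(k \right)} = -2 + \frac{4 + k}{2 k}$ ($g{\left(k \right)} = -2 + \frac{k + 4}{k + k} = -2 + \frac{4 + k}{2 k}$)
$c{\left(R \right)} = - \frac{1}{2} - \frac{1}{6 R} + \frac{R}{3}$ ($c{\left(R \right)} = \frac{R - \left(\frac{3}{2} - \frac{2}{\left(-4 + 0\right) R}\right)}{3} = \frac{R - \left(\frac{3}{2} - \frac{2}{\left(-4\right) R}\right)}{3} = \frac{R - \left(\frac{3}{2} - 2 \left(- \frac{1}{4 R}\right)\right)}{3} = \frac{R - \left(\frac{3}{2} + \frac{1}{2 R}\right)}{3} = \frac{- \frac{3}{2} + R - \frac{1}{2 R}}{3} = - \frac{1}{2} - \frac{1}{6 R} + \frac{R}{3}$)
$- 12 c{\left(-2 \right)} X = - 12 \left(- \frac{1}{2} - \frac{1}{6 \left(-2\right)} + \frac{1}{3} \left(-2\right)\right) 7 = - 12 \left(- \frac{1}{2} - - \frac{1}{12} - \frac{2}{3}\right) 7 = - 12 \left(- \frac{1}{2} + \frac{1}{12} - \frac{2}{3}\right) 7 = \left(-12\right) \left(- \frac{13}{12}\right) 7 = 13 \cdot 7 = 91$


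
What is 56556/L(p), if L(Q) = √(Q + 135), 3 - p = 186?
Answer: -4713*I*√3 ≈ -8163.2*I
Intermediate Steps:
p = -183 (p = 3 - 1*186 = 3 - 186 = -183)
L(Q) = √(135 + Q)
56556/L(p) = 56556/(√(135 - 183)) = 56556/(√(-48)) = 56556/((4*I*√3)) = 56556*(-I*√3/12) = -4713*I*√3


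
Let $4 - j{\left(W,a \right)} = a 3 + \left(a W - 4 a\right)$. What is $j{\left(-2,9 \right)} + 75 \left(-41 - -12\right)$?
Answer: $-2144$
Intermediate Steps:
$j{\left(W,a \right)} = 4 + a - W a$ ($j{\left(W,a \right)} = 4 - \left(a 3 + \left(a W - 4 a\right)\right) = 4 - \left(3 a + \left(W a - 4 a\right)\right) = 4 - \left(3 a + \left(- 4 a + W a\right)\right) = 4 - \left(- a + W a\right) = 4 + a - W a$)
$j{\left(-2,9 \right)} + 75 \left(-41 - -12\right) = \left(4 + 9 - \left(-2\right) 9\right) + 75 \left(-41 - -12\right) = \left(4 + 9 + 18\right) + 75 \left(-41 + 12\right) = 31 + 75 \left(-29\right) = 31 - 2175 = -2144$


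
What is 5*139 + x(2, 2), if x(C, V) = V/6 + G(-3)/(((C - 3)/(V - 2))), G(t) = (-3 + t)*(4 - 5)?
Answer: 2086/3 ≈ 695.33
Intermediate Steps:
G(t) = 3 - t (G(t) = (-3 + t)*(-1) = 3 - t)
x(C, V) = V/6 + 6*(-2 + V)/(-3 + C) (x(C, V) = V/6 + (3 - 1*(-3))/(((C - 3)/(V - 2))) = V*(⅙) + (3 + 3)/(((-3 + C)/(-2 + V))) = V/6 + 6/(((-3 + C)/(-2 + V))) = V/6 + 6*((-2 + V)/(-3 + C)) = V/6 + 6*(-2 + V)/(-3 + C))
5*139 + x(2, 2) = 5*139 + (-72 + 33*2 + 2*2)/(6*(-3 + 2)) = 695 + (⅙)*(-72 + 66 + 4)/(-1) = 695 + (⅙)*(-1)*(-2) = 695 + ⅓ = 2086/3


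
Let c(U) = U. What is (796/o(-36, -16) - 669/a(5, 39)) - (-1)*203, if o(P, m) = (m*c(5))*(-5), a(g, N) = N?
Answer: 244187/1300 ≈ 187.84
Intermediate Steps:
o(P, m) = -25*m (o(P, m) = (m*5)*(-5) = (5*m)*(-5) = -25*m)
(796/o(-36, -16) - 669/a(5, 39)) - (-1)*203 = (796/((-25*(-16))) - 669/39) - (-1)*203 = (796/400 - 669*1/39) - 1*(-203) = (796*(1/400) - 223/13) + 203 = (199/100 - 223/13) + 203 = -19713/1300 + 203 = 244187/1300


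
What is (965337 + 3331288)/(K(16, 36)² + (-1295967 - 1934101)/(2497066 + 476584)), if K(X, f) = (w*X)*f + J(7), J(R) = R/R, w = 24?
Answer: 6388329465625/284177789900591 ≈ 0.022480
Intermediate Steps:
J(R) = 1
K(X, f) = 1 + 24*X*f (K(X, f) = (24*X)*f + 1 = 24*X*f + 1 = 1 + 24*X*f)
(965337 + 3331288)/(K(16, 36)² + (-1295967 - 1934101)/(2497066 + 476584)) = (965337 + 3331288)/((1 + 24*16*36)² + (-1295967 - 1934101)/(2497066 + 476584)) = 4296625/((1 + 13824)² - 3230068/2973650) = 4296625/(13825² - 3230068*1/2973650) = 4296625/(191130625 - 1615034/1486825) = 4296625/(284177789900591/1486825) = 4296625*(1486825/284177789900591) = 6388329465625/284177789900591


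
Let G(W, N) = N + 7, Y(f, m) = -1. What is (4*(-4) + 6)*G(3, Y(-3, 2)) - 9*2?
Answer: -78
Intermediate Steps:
G(W, N) = 7 + N
(4*(-4) + 6)*G(3, Y(-3, 2)) - 9*2 = (4*(-4) + 6)*(7 - 1) - 9*2 = (-16 + 6)*6 - 18 = -10*6 - 18 = -60 - 18 = -78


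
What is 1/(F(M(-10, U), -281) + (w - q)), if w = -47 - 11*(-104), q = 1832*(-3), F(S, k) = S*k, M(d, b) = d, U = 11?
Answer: 1/9403 ≈ 0.00010635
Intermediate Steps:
q = -5496
w = 1097 (w = -47 + 1144 = 1097)
1/(F(M(-10, U), -281) + (w - q)) = 1/(-10*(-281) + (1097 - 1*(-5496))) = 1/(2810 + (1097 + 5496)) = 1/(2810 + 6593) = 1/9403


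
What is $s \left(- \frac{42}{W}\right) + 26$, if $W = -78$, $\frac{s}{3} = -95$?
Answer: $- \frac{1657}{13} \approx -127.46$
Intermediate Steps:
$s = -285$ ($s = 3 \left(-95\right) = -285$)
$s \left(- \frac{42}{W}\right) + 26 = - 285 \left(- \frac{42}{-78}\right) + 26 = - 285 \left(\left(-42\right) \left(- \frac{1}{78}\right)\right) + 26 = \left(-285\right) \frac{7}{13} + 26 = - \frac{1995}{13} + 26 = - \frac{1657}{13}$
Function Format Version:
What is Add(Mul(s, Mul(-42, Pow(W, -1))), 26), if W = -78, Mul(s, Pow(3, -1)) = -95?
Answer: Rational(-1657, 13) ≈ -127.46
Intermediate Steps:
s = -285 (s = Mul(3, -95) = -285)
Add(Mul(s, Mul(-42, Pow(W, -1))), 26) = Add(Mul(-285, Mul(-42, Pow(-78, -1))), 26) = Add(Mul(-285, Mul(-42, Rational(-1, 78))), 26) = Add(Mul(-285, Rational(7, 13)), 26) = Add(Rational(-1995, 13), 26) = Rational(-1657, 13)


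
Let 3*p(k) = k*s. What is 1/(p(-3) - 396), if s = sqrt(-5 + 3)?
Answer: I/(sqrt(2) - 396*I) ≈ -0.0025252 + 9.0182e-6*I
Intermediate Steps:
s = I*sqrt(2) (s = sqrt(-2) = I*sqrt(2) ≈ 1.4142*I)
p(k) = I*k*sqrt(2)/3 (p(k) = (k*(I*sqrt(2)))/3 = (I*k*sqrt(2))/3 = I*k*sqrt(2)/3)
1/(p(-3) - 396) = 1/((1/3)*I*(-3)*sqrt(2) - 396) = 1/(-I*sqrt(2) - 396) = 1/(-396 - I*sqrt(2))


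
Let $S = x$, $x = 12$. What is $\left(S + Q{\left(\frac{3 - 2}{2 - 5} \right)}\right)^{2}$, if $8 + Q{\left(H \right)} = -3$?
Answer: $1$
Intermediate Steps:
$Q{\left(H \right)} = -11$ ($Q{\left(H \right)} = -8 - 3 = -11$)
$S = 12$
$\left(S + Q{\left(\frac{3 - 2}{2 - 5} \right)}\right)^{2} = \left(12 - 11\right)^{2} = 1^{2} = 1$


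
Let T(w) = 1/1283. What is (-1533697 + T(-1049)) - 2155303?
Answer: -4732986999/1283 ≈ -3.6890e+6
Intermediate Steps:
T(w) = 1/1283
(-1533697 + T(-1049)) - 2155303 = (-1533697 + 1/1283) - 2155303 = -1967733250/1283 - 2155303 = -4732986999/1283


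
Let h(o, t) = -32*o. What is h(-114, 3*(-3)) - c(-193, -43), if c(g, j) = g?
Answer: 3841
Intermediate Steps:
h(-114, 3*(-3)) - c(-193, -43) = -32*(-114) - 1*(-193) = 3648 + 193 = 3841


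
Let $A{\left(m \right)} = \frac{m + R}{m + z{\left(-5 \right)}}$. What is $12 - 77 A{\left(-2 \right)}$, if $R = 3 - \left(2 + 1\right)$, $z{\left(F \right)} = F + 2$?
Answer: $- \frac{94}{5} \approx -18.8$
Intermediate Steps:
$z{\left(F \right)} = 2 + F$
$R = 0$ ($R = 3 - 3 = 0$)
$A{\left(m \right)} = \frac{m}{-3 + m}$ ($A{\left(m \right)} = \frac{m + 0}{m + \left(2 - 5\right)} = \frac{m}{m - 3} = \frac{m}{-3 + m}$)
$12 - 77 A{\left(-2 \right)} = 12 - 77 \left(- \frac{2}{-3 - 2}\right) = 12 - 77 \left(- \frac{2}{-5}\right) = 12 - 77 \left(\left(-2\right) \left(- \frac{1}{5}\right)\right) = 12 - \frac{154}{5} = - \frac{94}{5}$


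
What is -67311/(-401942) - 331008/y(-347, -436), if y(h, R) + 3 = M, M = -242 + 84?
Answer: 133056854607/64712662 ≈ 2056.1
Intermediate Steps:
M = -158
y(h, R) = -161 (y(h, R) = -3 - 158 = -161)
-67311/(-401942) - 331008/y(-347, -436) = -67311/(-401942) - 331008/(-161) = -67311*(-1/401942) - 331008*(-1/161) = 67311/401942 + 331008/161 = 133056854607/64712662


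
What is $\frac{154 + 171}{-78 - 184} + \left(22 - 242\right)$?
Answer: $- \frac{57965}{262} \approx -221.24$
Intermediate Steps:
$\frac{154 + 171}{-78 - 184} + \left(22 - 242\right) = \frac{325}{-262} + \left(22 - 242\right) = 325 \left(- \frac{1}{262}\right) - 220 = - \frac{325}{262} - 220 = - \frac{57965}{262}$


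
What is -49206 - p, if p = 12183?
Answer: -61389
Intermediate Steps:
-49206 - p = -49206 - 1*12183 = -49206 - 12183 = -61389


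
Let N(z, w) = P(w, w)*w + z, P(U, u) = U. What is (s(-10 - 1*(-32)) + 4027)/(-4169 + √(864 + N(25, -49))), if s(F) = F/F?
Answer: -16792732/17377271 - 4028*√3290/17377271 ≈ -0.97966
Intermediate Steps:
s(F) = 1
N(z, w) = z + w² (N(z, w) = w*w + z = w² + z = z + w²)
(s(-10 - 1*(-32)) + 4027)/(-4169 + √(864 + N(25, -49))) = (1 + 4027)/(-4169 + √(864 + (25 + (-49)²))) = 4028/(-4169 + √(864 + (25 + 2401))) = 4028/(-4169 + √(864 + 2426)) = 4028/(-4169 + √3290)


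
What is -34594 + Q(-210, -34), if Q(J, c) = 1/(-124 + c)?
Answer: -5465853/158 ≈ -34594.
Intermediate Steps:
-34594 + Q(-210, -34) = -34594 + 1/(-124 - 34) = -34594 + 1/(-158) = -34594 - 1/158 = -5465853/158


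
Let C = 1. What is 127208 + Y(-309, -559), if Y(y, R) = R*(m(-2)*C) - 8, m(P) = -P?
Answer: 126082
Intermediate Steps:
Y(y, R) = -8 + 2*R (Y(y, R) = R*(-1*(-2)*1) - 8 = R*(2*1) - 8 = R*2 - 8 = 2*R - 8 = -8 + 2*R)
127208 + Y(-309, -559) = 127208 + (-8 + 2*(-559)) = 127208 + (-8 - 1118) = 127208 - 1126 = 126082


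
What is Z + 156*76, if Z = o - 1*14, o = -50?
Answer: 11792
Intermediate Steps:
Z = -64 (Z = -50 - 1*14 = -50 - 14 = -64)
Z + 156*76 = -64 + 156*76 = -64 + 11856 = 11792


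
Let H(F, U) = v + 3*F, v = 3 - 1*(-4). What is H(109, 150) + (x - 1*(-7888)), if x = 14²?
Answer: 8418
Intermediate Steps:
v = 7 (v = 3 + 4 = 7)
H(F, U) = 7 + 3*F
x = 196
H(109, 150) + (x - 1*(-7888)) = (7 + 3*109) + (196 - 1*(-7888)) = (7 + 327) + (196 + 7888) = 334 + 8084 = 8418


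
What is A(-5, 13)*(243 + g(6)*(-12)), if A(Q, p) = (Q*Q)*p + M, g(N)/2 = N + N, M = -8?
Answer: -14265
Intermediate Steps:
g(N) = 4*N (g(N) = 2*(N + N) = 2*(2*N) = 4*N)
A(Q, p) = -8 + p*Q² (A(Q, p) = (Q*Q)*p - 8 = Q²*p - 8 = p*Q² - 8 = -8 + p*Q²)
A(-5, 13)*(243 + g(6)*(-12)) = (-8 + 13*(-5)²)*(243 + (4*6)*(-12)) = (-8 + 13*25)*(243 + 24*(-12)) = (-8 + 325)*(243 - 288) = 317*(-45) = -14265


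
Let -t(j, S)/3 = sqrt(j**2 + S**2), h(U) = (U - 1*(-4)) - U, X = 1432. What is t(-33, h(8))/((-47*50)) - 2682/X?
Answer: -1341/716 + 3*sqrt(1105)/2350 ≈ -1.8305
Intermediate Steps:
h(U) = 4 (h(U) = (U + 4) - U = (4 + U) - U = 4)
t(j, S) = -3*sqrt(S**2 + j**2) (t(j, S) = -3*sqrt(j**2 + S**2) = -3*sqrt(S**2 + j**2))
t(-33, h(8))/((-47*50)) - 2682/X = (-3*sqrt(4**2 + (-33)**2))/((-47*50)) - 2682/1432 = -3*sqrt(16 + 1089)/(-2350) - 2682*1/1432 = -3*sqrt(1105)*(-1/2350) - 1341/716 = 3*sqrt(1105)/2350 - 1341/716 = -1341/716 + 3*sqrt(1105)/2350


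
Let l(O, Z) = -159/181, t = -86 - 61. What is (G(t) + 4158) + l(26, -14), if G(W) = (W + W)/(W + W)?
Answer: 752620/181 ≈ 4158.1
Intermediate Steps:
t = -147
G(W) = 1 (G(W) = (2*W)/((2*W)) = (2*W)*(1/(2*W)) = 1)
l(O, Z) = -159/181 (l(O, Z) = -159*1/181 = -159/181)
(G(t) + 4158) + l(26, -14) = (1 + 4158) - 159/181 = 4159 - 159/181 = 752620/181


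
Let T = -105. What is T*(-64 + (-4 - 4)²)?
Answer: 0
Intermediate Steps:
T*(-64 + (-4 - 4)²) = -105*(-64 + (-4 - 4)²) = -105*(-64 + (-8)²) = -105*(-64 + 64) = -105*0 = 0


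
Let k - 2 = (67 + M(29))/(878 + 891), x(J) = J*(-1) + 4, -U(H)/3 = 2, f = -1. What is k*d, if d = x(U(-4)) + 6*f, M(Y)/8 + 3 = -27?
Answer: 13460/1769 ≈ 7.6088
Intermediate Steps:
U(H) = -6 (U(H) = -3*2 = -6)
x(J) = 4 - J (x(J) = -J + 4 = 4 - J)
M(Y) = -240 (M(Y) = -24 + 8*(-27) = -24 - 216 = -240)
k = 3365/1769 (k = 2 + (67 - 240)/(878 + 891) = 2 - 173/1769 = 3365/1769 ≈ 1.9022)
d = 4 (d = (4 - 1*(-6)) + 6*(-1) = (4 + 6) - 6 = 10 - 6 = 4)
k*d = (3365/1769)*4 = 13460/1769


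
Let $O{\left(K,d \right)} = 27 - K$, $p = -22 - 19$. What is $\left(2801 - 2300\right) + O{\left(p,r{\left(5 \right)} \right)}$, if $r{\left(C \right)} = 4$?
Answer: $569$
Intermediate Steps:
$p = -41$ ($p = -22 - 19 = -41$)
$\left(2801 - 2300\right) + O{\left(p,r{\left(5 \right)} \right)} = \left(2801 - 2300\right) + \left(27 - -41\right) = 501 + \left(27 + 41\right) = 501 + 68 = 569$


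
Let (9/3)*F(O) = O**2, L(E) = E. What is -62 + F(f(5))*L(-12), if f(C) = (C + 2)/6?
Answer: -607/9 ≈ -67.444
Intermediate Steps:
f(C) = 1/3 + C/6 (f(C) = (2 + C)*(1/6) = 1/3 + C/6)
F(O) = O**2/3
-62 + F(f(5))*L(-12) = -62 + ((1/3 + (1/6)*5)**2/3)*(-12) = -62 + ((1/3 + 5/6)**2/3)*(-12) = -62 + ((7/6)**2/3)*(-12) = -62 + ((1/3)*(49/36))*(-12) = -62 + (49/108)*(-12) = -62 - 49/9 = -607/9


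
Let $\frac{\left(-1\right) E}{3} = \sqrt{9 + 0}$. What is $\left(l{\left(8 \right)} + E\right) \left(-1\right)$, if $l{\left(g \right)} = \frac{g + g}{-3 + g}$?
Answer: $\frac{29}{5} \approx 5.8$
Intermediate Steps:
$E = -9$ ($E = - 3 \sqrt{9 + 0} = - 3 \sqrt{9} = \left(-3\right) 3 = -9$)
$l{\left(g \right)} = \frac{2 g}{-3 + g}$
$\left(l{\left(8 \right)} + E\right) \left(-1\right) = \left(2 \cdot 8 \frac{1}{-3 + 8} - 9\right) \left(-1\right) = \left(2 \cdot 8 \cdot \frac{1}{5} - 9\right) \left(-1\right) = \left(\frac{16}{5} - 9\right) \left(-1\right) = \left(- \frac{29}{5}\right) \left(-1\right) = \frac{29}{5}$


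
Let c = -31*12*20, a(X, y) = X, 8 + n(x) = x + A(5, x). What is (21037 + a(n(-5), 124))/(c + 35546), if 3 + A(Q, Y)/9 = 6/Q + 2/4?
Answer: 210123/281060 ≈ 0.74761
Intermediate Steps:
A(Q, Y) = -45/2 + 54/Q (A(Q, Y) = -27 + 9*(6/Q + 2/4) = -27 + 9*(6/Q + 2*(1/4)) = -27 + 9*(6/Q + 1/2) = -27 + 9*(1/2 + 6/Q) = -27 + (9/2 + 54/Q) = -45/2 + 54/Q)
n(x) = -197/10 + x (n(x) = -8 + (x + (-45/2 + 54/5)) = -8 + (x - 117/10) = -8 + (-117/10 + x) = -197/10 + x)
c = -7440 (c = -372*20 = -7440)
(21037 + a(n(-5), 124))/(c + 35546) = (21037 + (-197/10 - 5))/(-7440 + 35546) = (21037 - 247/10)/28106 = (210123/10)*(1/28106) = 210123/281060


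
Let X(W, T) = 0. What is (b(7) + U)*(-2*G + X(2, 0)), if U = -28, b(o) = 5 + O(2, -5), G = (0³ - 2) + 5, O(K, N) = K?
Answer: 126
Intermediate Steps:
G = 3 (G = (0 - 2) + 5 = -2 + 5 = 3)
b(o) = 7 (b(o) = 5 + 2 = 7)
(b(7) + U)*(-2*G + X(2, 0)) = (7 - 28)*(-2*3 + 0) = -21*(-6 + 0) = -21*(-6) = 126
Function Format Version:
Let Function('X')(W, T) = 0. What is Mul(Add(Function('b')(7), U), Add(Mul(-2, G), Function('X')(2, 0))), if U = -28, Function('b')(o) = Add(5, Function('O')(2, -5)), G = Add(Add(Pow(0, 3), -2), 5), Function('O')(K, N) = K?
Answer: 126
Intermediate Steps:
G = 3 (G = Add(Add(0, -2), 5) = Add(-2, 5) = 3)
Function('b')(o) = 7 (Function('b')(o) = Add(5, 2) = 7)
Mul(Add(Function('b')(7), U), Add(Mul(-2, G), Function('X')(2, 0))) = Mul(Add(7, -28), Add(Mul(-2, 3), 0)) = Mul(-21, Add(-6, 0)) = Mul(-21, -6) = 126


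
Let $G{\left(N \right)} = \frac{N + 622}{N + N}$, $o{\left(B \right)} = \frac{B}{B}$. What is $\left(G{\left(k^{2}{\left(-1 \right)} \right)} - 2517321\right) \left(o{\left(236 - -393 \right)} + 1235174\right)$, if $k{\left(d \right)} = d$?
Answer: $- \frac{6217894418325}{2} \approx -3.1089 \cdot 10^{12}$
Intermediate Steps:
$o{\left(B \right)} = 1$
$G{\left(N \right)} = \frac{622 + N}{2 N}$
$\left(G{\left(k^{2}{\left(-1 \right)} \right)} - 2517321\right) \left(o{\left(236 - -393 \right)} + 1235174\right) = \left(\frac{622 + \left(-1\right)^{2}}{2 \left(-1\right)^{2}} - 2517321\right) \left(1 + 1235174\right) = \left(\frac{622 + 1}{2 \cdot 1} - 2517321\right) 1235175 = \left(\frac{1}{2} \cdot 1 \cdot 623 - 2517321\right) 1235175 = \left(\frac{623}{2} - 2517321\right) 1235175 = \left(- \frac{5034019}{2}\right) 1235175 = - \frac{6217894418325}{2}$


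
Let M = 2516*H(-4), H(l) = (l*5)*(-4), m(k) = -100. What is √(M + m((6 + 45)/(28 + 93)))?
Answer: 2*√50295 ≈ 448.53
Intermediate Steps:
H(l) = -20*l (H(l) = (5*l)*(-4) = -20*l)
M = 201280 (M = 2516*(-20*(-4)) = 2516*80 = 201280)
√(M + m((6 + 45)/(28 + 93))) = √(201280 - 100) = √201180 = 2*√50295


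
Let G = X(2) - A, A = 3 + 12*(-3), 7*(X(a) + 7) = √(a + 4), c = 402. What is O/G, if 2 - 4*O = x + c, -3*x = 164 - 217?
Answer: -798161/198708 + 8771*√6/397416 ≈ -3.9627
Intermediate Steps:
x = 53/3 (x = -(164 - 217)/3 = -⅓*(-53) = 53/3 ≈ 17.667)
X(a) = -7 + √(4 + a)/7 (X(a) = -7 + √(a + 4)/7 = -7 + √(4 + a)/7)
A = -33 (A = 3 - 36 = -33)
G = 26 + √6/7 (G = (-7 + √(4 + 2)/7) - 1*(-33) = (-7 + √6/7) + 33 = 26 + √6/7 ≈ 26.350)
O = -1253/12 (O = ½ - (53/3 + 402)/4 = ½ - ¼*1259/3 = ½ - 1259/12 = -1253/12 ≈ -104.42)
O/G = -1253/(12*(26 + √6/7))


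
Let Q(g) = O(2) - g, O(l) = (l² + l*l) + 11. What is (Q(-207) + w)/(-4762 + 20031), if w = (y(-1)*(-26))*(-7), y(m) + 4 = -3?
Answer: -1048/15269 ≈ -0.068636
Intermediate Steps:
y(m) = -7 (y(m) = -4 - 3 = -7)
O(l) = 11 + 2*l² (O(l) = (l² + l²) + 11 = 2*l² + 11 = 11 + 2*l²)
w = -1274 (w = -7*(-26)*(-7) = 182*(-7) = -1274)
Q(g) = 19 - g (Q(g) = (11 + 2*2²) - g = (11 + 2*4) - g = (11 + 8) - g = 19 - g)
(Q(-207) + w)/(-4762 + 20031) = ((19 - 1*(-207)) - 1274)/(-4762 + 20031) = ((19 + 207) - 1274)/15269 = (226 - 1274)*(1/15269) = -1048*1/15269 = -1048/15269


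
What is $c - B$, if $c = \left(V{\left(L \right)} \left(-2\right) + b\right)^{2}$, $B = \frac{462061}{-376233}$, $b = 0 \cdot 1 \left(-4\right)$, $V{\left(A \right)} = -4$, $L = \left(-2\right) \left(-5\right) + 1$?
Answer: $\frac{24540973}{376233} \approx 65.228$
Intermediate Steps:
$L = 11$ ($L = 10 + 1 = 11$)
$b = 0$ ($b = 0 \left(-4\right) = 0$)
$B = - \frac{462061}{376233}$ ($B = 462061 \left(- \frac{1}{376233}\right) = - \frac{462061}{376233} \approx -1.2281$)
$c = 64$ ($c = \left(\left(-4\right) \left(-2\right) + 0\right)^{2} = \left(8 + 0\right)^{2} = 8^{2} = 64$)
$c - B = 64 - - \frac{462061}{376233} = 64 + \frac{462061}{376233} = \frac{24540973}{376233}$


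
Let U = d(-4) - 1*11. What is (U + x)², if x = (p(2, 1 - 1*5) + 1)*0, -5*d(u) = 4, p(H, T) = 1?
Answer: 3481/25 ≈ 139.24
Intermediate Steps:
d(u) = -⅘ (d(u) = -⅕*4 = -⅘)
x = 0 (x = (1 + 1)*0 = 2*0 = 0)
U = -59/5 (U = -⅘ - 1*11 = -⅘ - 11 = -59/5 ≈ -11.800)
(U + x)² = (-59/5 + 0)² = (-59/5)² = 3481/25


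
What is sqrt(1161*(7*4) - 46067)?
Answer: I*sqrt(13559) ≈ 116.44*I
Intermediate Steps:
sqrt(1161*(7*4) - 46067) = sqrt(1161*28 - 46067) = sqrt(32508 - 46067) = sqrt(-13559) = I*sqrt(13559)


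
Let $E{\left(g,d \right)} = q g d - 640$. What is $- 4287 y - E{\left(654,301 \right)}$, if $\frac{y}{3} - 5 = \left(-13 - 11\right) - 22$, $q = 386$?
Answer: $-75457703$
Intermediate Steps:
$E{\left(g,d \right)} = -640 + 386 d g$ ($E{\left(g,d \right)} = 386 g d - 640 = 386 d g - 640 = -640 + 386 d g$)
$y = -123$ ($y = 15 + 3 \left(\left(-13 - 11\right) - 22\right) = 15 + 3 \left(-24 - 22\right) = 15 + 3 \left(-46\right) = 15 - 138 = -123$)
$- 4287 y - E{\left(654,301 \right)} = \left(-4287\right) \left(-123\right) - \left(-640 + 386 \cdot 301 \cdot 654\right) = 527301 - \left(-640 + 75985644\right) = 527301 - 75985004 = -75457703$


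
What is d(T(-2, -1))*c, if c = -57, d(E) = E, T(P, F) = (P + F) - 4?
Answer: 399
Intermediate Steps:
T(P, F) = -4 + F + P (T(P, F) = (F + P) - 4 = -4 + F + P)
d(T(-2, -1))*c = (-4 - 1 - 2)*(-57) = -7*(-57) = 399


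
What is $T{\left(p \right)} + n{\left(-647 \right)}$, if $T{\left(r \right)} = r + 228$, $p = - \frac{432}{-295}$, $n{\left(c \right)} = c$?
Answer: $- \frac{123173}{295} \approx -417.54$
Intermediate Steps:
$p = \frac{432}{295}$ ($p = \left(-432\right) \left(- \frac{1}{295}\right) = \frac{432}{295} \approx 1.4644$)
$T{\left(r \right)} = 228 + r$
$T{\left(p \right)} + n{\left(-647 \right)} = \left(228 + \frac{432}{295}\right) - 647 = \frac{67692}{295} - 647 = - \frac{123173}{295}$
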